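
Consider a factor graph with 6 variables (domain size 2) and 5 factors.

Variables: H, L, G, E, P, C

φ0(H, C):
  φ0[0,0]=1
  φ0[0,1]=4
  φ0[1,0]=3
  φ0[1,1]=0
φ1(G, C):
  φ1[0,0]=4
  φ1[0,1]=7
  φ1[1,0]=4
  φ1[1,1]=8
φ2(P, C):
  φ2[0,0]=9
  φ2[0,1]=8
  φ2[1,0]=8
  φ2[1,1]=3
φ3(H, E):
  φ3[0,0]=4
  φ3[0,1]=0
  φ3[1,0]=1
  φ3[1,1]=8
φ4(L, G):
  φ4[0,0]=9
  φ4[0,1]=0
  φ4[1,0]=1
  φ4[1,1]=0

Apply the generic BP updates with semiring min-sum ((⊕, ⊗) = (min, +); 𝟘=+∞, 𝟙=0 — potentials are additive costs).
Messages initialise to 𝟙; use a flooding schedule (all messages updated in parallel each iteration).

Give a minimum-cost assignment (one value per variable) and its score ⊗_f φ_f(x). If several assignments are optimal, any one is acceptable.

assignment: (H=1, L=1, G=0, E=0, P=1, C=1); score = 12

init: all messages = 𝟙 over 2 values
r1 m[φ0→H] = [1, 0]
r1 m[φ0→C] = [1, 0]
r1 m[φ1→G] = [4, 4]
r1 m[φ1→C] = [4, 7]
r1 m[φ2→P] = [8, 3]
r1 m[φ2→C] = [8, 3]
r1 m[φ3→H] = [0, 1]
r1 m[φ3→E] = [1, 0]
r1 m[φ4→L] = [0, 0]
r1 m[φ4→G] = [1, 0]
r1 m[H→φ0] = [0, 0]
r1 m[H→φ3] = [0, 0]
r1 m[L→φ4] = [0, 0]
r1 m[G→φ1] = [0, 0]
r1 m[G→φ4] = [0, 0]
r1 m[E→φ3] = [0, 0]
r1 m[P→φ2] = [0, 0]
r1 m[C→φ0] = [0, 0]
r1 m[C→φ1] = [0, 0]
r1 m[C→φ2] = [0, 0]
r2 m[φ0→H] = [1, 0]
r2 m[φ0→C] = [1, 0]
r2 m[φ1→G] = [4, 4]
r2 m[φ1→C] = [4, 7]
r2 m[φ2→P] = [8, 3]
r2 m[φ2→C] = [8, 3]
r2 m[φ3→H] = [0, 1]
r2 m[φ3→E] = [1, 0]
r2 m[φ4→L] = [0, 0]
r2 m[φ4→G] = [1, 0]
r2 m[H→φ0] = [0, 1]
r2 m[H→φ3] = [1, 0]
r2 m[L→φ4] = [0, 0]
r2 m[G→φ1] = [1, 0]
r2 m[G→φ4] = [4, 4]
r2 m[E→φ3] = [0, 0]
r2 m[P→φ2] = [0, 0]
r2 m[C→φ0] = [12, 10]
r2 m[C→φ1] = [9, 3]
r2 m[C→φ2] = [5, 7]
r3 m[φ0→H] = [13, 10]
r3 m[φ0→C] = [1, 1]
r3 m[φ1→G] = [10, 11]
r3 m[φ1→C] = [4, 8]
r3 m[φ2→P] = [14, 10]
r3 m[φ2→C] = [8, 3]
r3 m[φ3→H] = [0, 1]
r3 m[φ3→E] = [1, 1]
r3 m[φ4→L] = [4, 4]
r3 m[φ4→G] = [1, 0]
r3 m[H→φ0] = [0, 1]
r3 m[H→φ3] = [1, 0]
r3 m[L→φ4] = [0, 0]
r3 m[G→φ1] = [1, 0]
r3 m[G→φ4] = [4, 4]
r3 m[E→φ3] = [0, 0]
r3 m[P→φ2] = [0, 0]
r3 m[C→φ0] = [12, 10]
r3 m[C→φ1] = [9, 3]
r3 m[C→φ2] = [5, 7]
r4 m[φ0→H] = [13, 10]
r4 m[φ0→C] = [1, 1]
r4 m[φ1→G] = [10, 11]
r4 m[φ1→C] = [4, 8]
r4 m[φ2→P] = [14, 10]
r4 m[φ2→C] = [8, 3]
r4 m[φ3→H] = [0, 1]
r4 m[φ3→E] = [1, 1]
r4 m[φ4→L] = [4, 4]
r4 m[φ4→G] = [1, 0]
r4 m[H→φ0] = [0, 1]
r4 m[H→φ3] = [13, 10]
r4 m[L→φ4] = [0, 0]
r4 m[G→φ1] = [1, 0]
r4 m[G→φ4] = [10, 11]
r4 m[E→φ3] = [0, 0]
r4 m[P→φ2] = [0, 0]
r4 m[C→φ0] = [12, 11]
r4 m[C→φ1] = [9, 4]
r4 m[C→φ2] = [5, 9]
r5 m[φ0→H] = [13, 11]
r5 m[φ0→C] = [1, 1]
r5 m[φ1→G] = [11, 12]
r5 m[φ1→C] = [4, 8]
r5 m[φ2→P] = [14, 12]
r5 m[φ2→C] = [8, 3]
r5 m[φ3→H] = [0, 1]
r5 m[φ3→E] = [11, 13]
r5 m[φ4→L] = [11, 11]
r5 m[φ4→G] = [1, 0]
r5 m[H→φ0] = [0, 1]
r5 m[H→φ3] = [13, 10]
r5 m[L→φ4] = [0, 0]
r5 m[G→φ1] = [1, 0]
r5 m[G→φ4] = [10, 11]
r5 m[E→φ3] = [0, 0]
r5 m[P→φ2] = [0, 0]
r5 m[C→φ0] = [12, 11]
r5 m[C→φ1] = [9, 4]
r5 m[C→φ2] = [5, 9]
r6 m[φ0→H] = [13, 11]
r6 m[φ0→C] = [1, 1]
r6 m[φ1→G] = [11, 12]
r6 m[φ1→C] = [4, 8]
r6 m[φ2→P] = [14, 12]
r6 m[φ2→C] = [8, 3]
r6 m[φ3→H] = [0, 1]
r6 m[φ3→E] = [11, 13]
r6 m[φ4→L] = [11, 11]
r6 m[φ4→G] = [1, 0]
r6 m[H→φ0] = [0, 1]
r6 m[H→φ3] = [13, 11]
r6 m[L→φ4] = [0, 0]
r6 m[G→φ1] = [1, 0]
r6 m[G→φ4] = [11, 12]
r6 m[E→φ3] = [0, 0]
r6 m[P→φ2] = [0, 0]
r6 m[C→φ0] = [12, 11]
r6 m[C→φ1] = [9, 4]
r6 m[C→φ2] = [5, 9]
r7 m[φ0→H] = [13, 11]
r7 m[φ0→C] = [1, 1]
r7 m[φ1→G] = [11, 12]
r7 m[φ1→C] = [4, 8]
r7 m[φ2→P] = [14, 12]
r7 m[φ2→C] = [8, 3]
r7 m[φ3→H] = [0, 1]
r7 m[φ3→E] = [12, 13]
r7 m[φ4→L] = [12, 12]
r7 m[φ4→G] = [1, 0]
r7 m[H→φ0] = [0, 1]
r7 m[H→φ3] = [13, 11]
r7 m[L→φ4] = [0, 0]
r7 m[G→φ1] = [1, 0]
r7 m[G→φ4] = [11, 12]
r7 m[E→φ3] = [0, 0]
r7 m[P→φ2] = [0, 0]
r7 m[C→φ0] = [12, 11]
r7 m[C→φ1] = [9, 4]
r7 m[C→φ2] = [5, 9]
r8 m[φ0→H] = [13, 11]
r8 m[φ0→C] = [1, 1]
r8 m[φ1→G] = [11, 12]
r8 m[φ1→C] = [4, 8]
r8 m[φ2→P] = [14, 12]
r8 m[φ2→C] = [8, 3]
r8 m[φ3→H] = [0, 1]
r8 m[φ3→E] = [12, 13]
r8 m[φ4→L] = [12, 12]
r8 m[φ4→G] = [1, 0]
r8 m[H→φ0] = [0, 1]
r8 m[H→φ3] = [13, 11]
r8 m[L→φ4] = [0, 0]
r8 m[G→φ1] = [1, 0]
r8 m[G→φ4] = [11, 12]
r8 m[E→φ3] = [0, 0]
r8 m[P→φ2] = [0, 0]
r8 m[C→φ0] = [12, 11]
r8 m[C→φ1] = [9, 4]
r8 m[C→φ2] = [5, 9]
fixed point reached at round 8
traceback from H: (H=1, L=1, G=0, E=0, P=1, C=1), score=12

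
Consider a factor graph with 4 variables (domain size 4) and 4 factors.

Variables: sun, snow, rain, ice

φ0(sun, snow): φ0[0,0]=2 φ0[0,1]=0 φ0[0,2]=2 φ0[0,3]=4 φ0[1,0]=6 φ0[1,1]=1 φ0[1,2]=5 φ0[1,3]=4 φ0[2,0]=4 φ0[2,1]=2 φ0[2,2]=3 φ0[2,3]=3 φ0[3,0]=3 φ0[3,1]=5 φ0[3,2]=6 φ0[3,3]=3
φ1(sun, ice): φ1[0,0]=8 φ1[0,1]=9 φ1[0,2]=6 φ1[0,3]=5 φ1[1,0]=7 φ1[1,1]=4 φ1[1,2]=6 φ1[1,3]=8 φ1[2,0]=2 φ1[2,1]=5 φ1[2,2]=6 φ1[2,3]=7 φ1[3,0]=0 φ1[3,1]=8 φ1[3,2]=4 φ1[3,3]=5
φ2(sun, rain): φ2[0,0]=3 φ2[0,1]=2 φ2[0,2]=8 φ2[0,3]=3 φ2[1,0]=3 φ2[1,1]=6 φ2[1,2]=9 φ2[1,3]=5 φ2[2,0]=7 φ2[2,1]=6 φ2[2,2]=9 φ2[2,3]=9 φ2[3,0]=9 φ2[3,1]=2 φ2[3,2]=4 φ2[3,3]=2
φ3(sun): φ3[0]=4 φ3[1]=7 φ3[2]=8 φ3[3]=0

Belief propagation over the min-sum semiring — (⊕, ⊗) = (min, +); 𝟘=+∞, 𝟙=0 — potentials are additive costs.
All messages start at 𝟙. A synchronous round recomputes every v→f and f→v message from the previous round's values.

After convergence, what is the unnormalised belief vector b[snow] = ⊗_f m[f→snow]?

init: all messages = 𝟙 over 4 values
r1 m[φ0→sun] = [0, 1, 2, 3]
r1 m[φ0→snow] = [2, 0, 2, 3]
r1 m[φ1→sun] = [5, 4, 2, 0]
r1 m[φ1→ice] = [0, 4, 4, 5]
r1 m[φ2→sun] = [2, 3, 6, 2]
r1 m[φ2→rain] = [3, 2, 4, 2]
r1 m[φ3→sun] = [4, 7, 8, 0]
r1 m[sun→φ0] = [0, 0, 0, 0]
r1 m[sun→φ1] = [0, 0, 0, 0]
r1 m[sun→φ2] = [0, 0, 0, 0]
r1 m[sun→φ3] = [0, 0, 0, 0]
r1 m[snow→φ0] = [0, 0, 0, 0]
r1 m[rain→φ2] = [0, 0, 0, 0]
r1 m[ice→φ1] = [0, 0, 0, 0]
r2 m[φ0→sun] = [0, 1, 2, 3]
r2 m[φ0→snow] = [2, 0, 2, 3]
r2 m[φ1→sun] = [5, 4, 2, 0]
r2 m[φ1→ice] = [0, 4, 4, 5]
r2 m[φ2→sun] = [2, 3, 6, 2]
r2 m[φ2→rain] = [3, 2, 4, 2]
r2 m[φ3→sun] = [4, 7, 8, 0]
r2 m[sun→φ0] = [11, 14, 16, 2]
r2 m[sun→φ1] = [6, 11, 16, 5]
r2 m[sun→φ2] = [9, 12, 12, 3]
r2 m[sun→φ3] = [7, 8, 10, 5]
r2 m[snow→φ0] = [0, 0, 0, 0]
r2 m[rain→φ2] = [0, 0, 0, 0]
r2 m[ice→φ1] = [0, 0, 0, 0]
r3 m[φ0→sun] = [0, 1, 2, 3]
r3 m[φ0→snow] = [5, 7, 8, 5]
r3 m[φ1→sun] = [5, 4, 2, 0]
r3 m[φ1→ice] = [5, 13, 9, 10]
r3 m[φ2→sun] = [2, 3, 6, 2]
r3 m[φ2→rain] = [12, 5, 7, 5]
r3 m[φ3→sun] = [4, 7, 8, 0]
r3 m[sun→φ0] = [11, 14, 16, 2]
r3 m[sun→φ1] = [6, 11, 16, 5]
r3 m[sun→φ2] = [9, 12, 12, 3]
r3 m[sun→φ3] = [7, 8, 10, 5]
r3 m[snow→φ0] = [0, 0, 0, 0]
r3 m[rain→φ2] = [0, 0, 0, 0]
r3 m[ice→φ1] = [0, 0, 0, 0]
r4 m[φ0→sun] = [0, 1, 2, 3]
r4 m[φ0→snow] = [5, 7, 8, 5]
r4 m[φ1→sun] = [5, 4, 2, 0]
r4 m[φ1→ice] = [5, 13, 9, 10]
r4 m[φ2→sun] = [2, 3, 6, 2]
r4 m[φ2→rain] = [12, 5, 7, 5]
r4 m[φ3→sun] = [4, 7, 8, 0]
r4 m[sun→φ0] = [11, 14, 16, 2]
r4 m[sun→φ1] = [6, 11, 16, 5]
r4 m[sun→φ2] = [9, 12, 12, 3]
r4 m[sun→φ3] = [7, 8, 10, 5]
r4 m[snow→φ0] = [0, 0, 0, 0]
r4 m[rain→φ2] = [0, 0, 0, 0]
r4 m[ice→φ1] = [0, 0, 0, 0]
fixed point reached at round 4
b[snow] = ⊗ incoming = [5, 7, 8, 5]

b[snow] = [5, 7, 8, 5]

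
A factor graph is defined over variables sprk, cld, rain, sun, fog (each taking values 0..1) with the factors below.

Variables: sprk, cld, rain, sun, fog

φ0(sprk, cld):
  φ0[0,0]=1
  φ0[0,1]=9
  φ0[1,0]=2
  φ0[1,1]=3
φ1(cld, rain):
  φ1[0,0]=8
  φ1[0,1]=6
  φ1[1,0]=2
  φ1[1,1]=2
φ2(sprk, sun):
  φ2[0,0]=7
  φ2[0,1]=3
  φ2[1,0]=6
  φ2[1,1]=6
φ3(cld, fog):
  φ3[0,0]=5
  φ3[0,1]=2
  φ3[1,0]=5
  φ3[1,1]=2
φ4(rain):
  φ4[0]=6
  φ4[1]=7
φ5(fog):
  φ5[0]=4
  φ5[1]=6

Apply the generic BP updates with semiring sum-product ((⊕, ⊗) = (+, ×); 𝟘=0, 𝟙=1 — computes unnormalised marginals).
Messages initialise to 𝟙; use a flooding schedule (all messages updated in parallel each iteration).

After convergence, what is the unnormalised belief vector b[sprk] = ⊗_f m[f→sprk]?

b[sprk] = [103680, 99072]

init: all messages = 𝟙 over 2 values
r1 m[φ0→sprk] = [10, 5]
r1 m[φ0→cld] = [3, 12]
r1 m[φ1→cld] = [14, 4]
r1 m[φ1→rain] = [10, 8]
r1 m[φ2→sprk] = [10, 12]
r1 m[φ2→sun] = [13, 9]
r1 m[φ3→cld] = [7, 7]
r1 m[φ3→fog] = [10, 4]
r1 m[φ4→rain] = [6, 7]
r1 m[φ5→fog] = [4, 6]
r1 m[sprk→φ0] = [1, 1]
r1 m[sprk→φ2] = [1, 1]
r1 m[cld→φ0] = [1, 1]
r1 m[cld→φ1] = [1, 1]
r1 m[cld→φ3] = [1, 1]
r1 m[rain→φ1] = [1, 1]
r1 m[rain→φ4] = [1, 1]
r1 m[sun→φ2] = [1, 1]
r1 m[fog→φ3] = [1, 1]
r1 m[fog→φ5] = [1, 1]
r2 m[φ0→sprk] = [10, 5]
r2 m[φ0→cld] = [3, 12]
r2 m[φ1→cld] = [14, 4]
r2 m[φ1→rain] = [10, 8]
r2 m[φ2→sprk] = [10, 12]
r2 m[φ2→sun] = [13, 9]
r2 m[φ3→cld] = [7, 7]
r2 m[φ3→fog] = [10, 4]
r2 m[φ4→rain] = [6, 7]
r2 m[φ5→fog] = [4, 6]
r2 m[sprk→φ0] = [10, 12]
r2 m[sprk→φ2] = [10, 5]
r2 m[cld→φ0] = [98, 28]
r2 m[cld→φ1] = [21, 84]
r2 m[cld→φ3] = [42, 48]
r2 m[rain→φ1] = [6, 7]
r2 m[rain→φ4] = [10, 8]
r2 m[sun→φ2] = [1, 1]
r2 m[fog→φ3] = [4, 6]
r2 m[fog→φ5] = [10, 4]
r3 m[φ0→sprk] = [350, 280]
r3 m[φ0→cld] = [34, 126]
r3 m[φ1→cld] = [90, 26]
r3 m[φ1→rain] = [336, 294]
r3 m[φ2→sprk] = [10, 12]
r3 m[φ2→sun] = [100, 60]
r3 m[φ3→cld] = [32, 32]
r3 m[φ3→fog] = [450, 180]
r3 m[φ4→rain] = [6, 7]
r3 m[φ5→fog] = [4, 6]
r3 m[sprk→φ0] = [10, 12]
r3 m[sprk→φ2] = [10, 5]
r3 m[cld→φ0] = [98, 28]
r3 m[cld→φ1] = [21, 84]
r3 m[cld→φ3] = [42, 48]
r3 m[rain→φ1] = [6, 7]
r3 m[rain→φ4] = [10, 8]
r3 m[sun→φ2] = [1, 1]
r3 m[fog→φ3] = [4, 6]
r3 m[fog→φ5] = [10, 4]
r4 m[φ0→sprk] = [350, 280]
r4 m[φ0→cld] = [34, 126]
r4 m[φ1→cld] = [90, 26]
r4 m[φ1→rain] = [336, 294]
r4 m[φ2→sprk] = [10, 12]
r4 m[φ2→sun] = [100, 60]
r4 m[φ3→cld] = [32, 32]
r4 m[φ3→fog] = [450, 180]
r4 m[φ4→rain] = [6, 7]
r4 m[φ5→fog] = [4, 6]
r4 m[sprk→φ0] = [10, 12]
r4 m[sprk→φ2] = [350, 280]
r4 m[cld→φ0] = [2880, 832]
r4 m[cld→φ1] = [1088, 4032]
r4 m[cld→φ3] = [3060, 3276]
r4 m[rain→φ1] = [6, 7]
r4 m[rain→φ4] = [336, 294]
r4 m[sun→φ2] = [1, 1]
r4 m[fog→φ3] = [4, 6]
r4 m[fog→φ5] = [450, 180]
r5 m[φ0→sprk] = [10368, 8256]
r5 m[φ0→cld] = [34, 126]
r5 m[φ1→cld] = [90, 26]
r5 m[φ1→rain] = [16768, 14592]
r5 m[φ2→sprk] = [10, 12]
r5 m[φ2→sun] = [4130, 2730]
r5 m[φ3→cld] = [32, 32]
r5 m[φ3→fog] = [31680, 12672]
r5 m[φ4→rain] = [6, 7]
r5 m[φ5→fog] = [4, 6]
r5 m[sprk→φ0] = [10, 12]
r5 m[sprk→φ2] = [350, 280]
r5 m[cld→φ0] = [2880, 832]
r5 m[cld→φ1] = [1088, 4032]
r5 m[cld→φ3] = [3060, 3276]
r5 m[rain→φ1] = [6, 7]
r5 m[rain→φ4] = [336, 294]
r5 m[sun→φ2] = [1, 1]
r5 m[fog→φ3] = [4, 6]
r5 m[fog→φ5] = [450, 180]
r6 m[φ0→sprk] = [10368, 8256]
r6 m[φ0→cld] = [34, 126]
r6 m[φ1→cld] = [90, 26]
r6 m[φ1→rain] = [16768, 14592]
r6 m[φ2→sprk] = [10, 12]
r6 m[φ2→sun] = [4130, 2730]
r6 m[φ3→cld] = [32, 32]
r6 m[φ3→fog] = [31680, 12672]
r6 m[φ4→rain] = [6, 7]
r6 m[φ5→fog] = [4, 6]
r6 m[sprk→φ0] = [10, 12]
r6 m[sprk→φ2] = [10368, 8256]
r6 m[cld→φ0] = [2880, 832]
r6 m[cld→φ1] = [1088, 4032]
r6 m[cld→φ3] = [3060, 3276]
r6 m[rain→φ1] = [6, 7]
r6 m[rain→φ4] = [16768, 14592]
r6 m[sun→φ2] = [1, 1]
r6 m[fog→φ3] = [4, 6]
r6 m[fog→φ5] = [31680, 12672]
r7 m[φ0→sprk] = [10368, 8256]
r7 m[φ0→cld] = [34, 126]
r7 m[φ1→cld] = [90, 26]
r7 m[φ1→rain] = [16768, 14592]
r7 m[φ2→sprk] = [10, 12]
r7 m[φ2→sun] = [122112, 80640]
r7 m[φ3→cld] = [32, 32]
r7 m[φ3→fog] = [31680, 12672]
r7 m[φ4→rain] = [6, 7]
r7 m[φ5→fog] = [4, 6]
r7 m[sprk→φ0] = [10, 12]
r7 m[sprk→φ2] = [10368, 8256]
r7 m[cld→φ0] = [2880, 832]
r7 m[cld→φ1] = [1088, 4032]
r7 m[cld→φ3] = [3060, 3276]
r7 m[rain→φ1] = [6, 7]
r7 m[rain→φ4] = [16768, 14592]
r7 m[sun→φ2] = [1, 1]
r7 m[fog→φ3] = [4, 6]
r7 m[fog→φ5] = [31680, 12672]
r8 m[φ0→sprk] = [10368, 8256]
r8 m[φ0→cld] = [34, 126]
r8 m[φ1→cld] = [90, 26]
r8 m[φ1→rain] = [16768, 14592]
r8 m[φ2→sprk] = [10, 12]
r8 m[φ2→sun] = [122112, 80640]
r8 m[φ3→cld] = [32, 32]
r8 m[φ3→fog] = [31680, 12672]
r8 m[φ4→rain] = [6, 7]
r8 m[φ5→fog] = [4, 6]
r8 m[sprk→φ0] = [10, 12]
r8 m[sprk→φ2] = [10368, 8256]
r8 m[cld→φ0] = [2880, 832]
r8 m[cld→φ1] = [1088, 4032]
r8 m[cld→φ3] = [3060, 3276]
r8 m[rain→φ1] = [6, 7]
r8 m[rain→φ4] = [16768, 14592]
r8 m[sun→φ2] = [1, 1]
r8 m[fog→φ3] = [4, 6]
r8 m[fog→φ5] = [31680, 12672]
fixed point reached at round 8
b[sprk] = ⊗ incoming = [103680, 99072]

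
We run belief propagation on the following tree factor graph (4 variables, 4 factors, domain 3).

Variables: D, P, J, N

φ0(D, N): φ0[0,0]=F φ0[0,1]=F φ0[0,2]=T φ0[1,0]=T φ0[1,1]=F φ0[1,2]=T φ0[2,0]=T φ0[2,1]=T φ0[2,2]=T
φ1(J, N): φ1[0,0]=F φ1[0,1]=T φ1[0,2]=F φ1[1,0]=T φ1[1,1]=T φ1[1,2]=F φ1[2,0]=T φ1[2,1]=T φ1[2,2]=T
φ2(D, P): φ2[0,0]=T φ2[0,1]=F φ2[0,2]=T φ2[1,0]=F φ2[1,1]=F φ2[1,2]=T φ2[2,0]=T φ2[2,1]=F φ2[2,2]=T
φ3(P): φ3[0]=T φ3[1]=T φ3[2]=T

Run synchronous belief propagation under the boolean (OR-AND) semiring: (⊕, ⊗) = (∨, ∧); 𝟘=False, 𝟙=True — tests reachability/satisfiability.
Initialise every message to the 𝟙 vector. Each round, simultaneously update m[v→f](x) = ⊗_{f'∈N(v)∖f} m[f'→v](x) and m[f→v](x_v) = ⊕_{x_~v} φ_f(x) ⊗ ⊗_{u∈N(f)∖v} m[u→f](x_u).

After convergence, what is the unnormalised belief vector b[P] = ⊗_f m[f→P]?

init: all messages = 𝟙 over 3 values
r1 m[φ0→D] = [T, T, T]
r1 m[φ0→N] = [T, T, T]
r1 m[φ1→J] = [T, T, T]
r1 m[φ1→N] = [T, T, T]
r1 m[φ2→D] = [T, T, T]
r1 m[φ2→P] = [T, F, T]
r1 m[φ3→P] = [T, T, T]
r1 m[D→φ0] = [T, T, T]
r1 m[D→φ2] = [T, T, T]
r1 m[P→φ2] = [T, T, T]
r1 m[P→φ3] = [T, T, T]
r1 m[J→φ1] = [T, T, T]
r1 m[N→φ0] = [T, T, T]
r1 m[N→φ1] = [T, T, T]
r2 m[φ0→D] = [T, T, T]
r2 m[φ0→N] = [T, T, T]
r2 m[φ1→J] = [T, T, T]
r2 m[φ1→N] = [T, T, T]
r2 m[φ2→D] = [T, T, T]
r2 m[φ2→P] = [T, F, T]
r2 m[φ3→P] = [T, T, T]
r2 m[D→φ0] = [T, T, T]
r2 m[D→φ2] = [T, T, T]
r2 m[P→φ2] = [T, T, T]
r2 m[P→φ3] = [T, F, T]
r2 m[J→φ1] = [T, T, T]
r2 m[N→φ0] = [T, T, T]
r2 m[N→φ1] = [T, T, T]
r3 m[φ0→D] = [T, T, T]
r3 m[φ0→N] = [T, T, T]
r3 m[φ1→J] = [T, T, T]
r3 m[φ1→N] = [T, T, T]
r3 m[φ2→D] = [T, T, T]
r3 m[φ2→P] = [T, F, T]
r3 m[φ3→P] = [T, T, T]
r3 m[D→φ0] = [T, T, T]
r3 m[D→φ2] = [T, T, T]
r3 m[P→φ2] = [T, T, T]
r3 m[P→φ3] = [T, F, T]
r3 m[J→φ1] = [T, T, T]
r3 m[N→φ0] = [T, T, T]
r3 m[N→φ1] = [T, T, T]
fixed point reached at round 3
b[P] = ⊗ incoming = [T, F, T]

b[P] = [T, F, T]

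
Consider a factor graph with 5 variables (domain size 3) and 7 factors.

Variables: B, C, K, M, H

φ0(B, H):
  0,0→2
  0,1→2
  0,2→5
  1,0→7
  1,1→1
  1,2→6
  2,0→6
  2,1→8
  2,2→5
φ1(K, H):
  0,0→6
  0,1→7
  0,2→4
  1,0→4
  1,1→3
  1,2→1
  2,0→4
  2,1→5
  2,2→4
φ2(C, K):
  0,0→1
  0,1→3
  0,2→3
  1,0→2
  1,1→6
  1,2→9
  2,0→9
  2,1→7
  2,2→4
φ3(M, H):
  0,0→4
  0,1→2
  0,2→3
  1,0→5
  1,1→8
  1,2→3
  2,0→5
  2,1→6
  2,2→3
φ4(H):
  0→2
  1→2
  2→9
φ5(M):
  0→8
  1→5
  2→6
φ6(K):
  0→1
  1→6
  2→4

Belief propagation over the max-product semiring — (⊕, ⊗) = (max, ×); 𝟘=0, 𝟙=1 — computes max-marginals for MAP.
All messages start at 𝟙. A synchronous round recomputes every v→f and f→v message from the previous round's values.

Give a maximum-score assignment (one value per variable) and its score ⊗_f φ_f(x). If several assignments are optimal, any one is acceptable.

assignment: (B=1, C=1, K=2, M=0, H=2); score = 186624

init: all messages = 𝟙 over 3 values
r1 m[φ0→B] = [5, 7, 8]
r1 m[φ0→H] = [7, 8, 6]
r1 m[φ1→K] = [7, 4, 5]
r1 m[φ1→H] = [6, 7, 4]
r1 m[φ2→C] = [3, 9, 9]
r1 m[φ2→K] = [9, 7, 9]
r1 m[φ3→M] = [4, 8, 6]
r1 m[φ3→H] = [5, 8, 3]
r1 m[φ4→H] = [2, 2, 9]
r1 m[φ5→M] = [8, 5, 6]
r1 m[φ6→K] = [1, 6, 4]
r1 m[B→φ0] = [1, 1, 1]
r1 m[C→φ2] = [1, 1, 1]
r1 m[K→φ1] = [1, 1, 1]
r1 m[K→φ2] = [1, 1, 1]
r1 m[K→φ6] = [1, 1, 1]
r1 m[M→φ3] = [1, 1, 1]
r1 m[M→φ5] = [1, 1, 1]
r1 m[H→φ0] = [1, 1, 1]
r1 m[H→φ1] = [1, 1, 1]
r1 m[H→φ3] = [1, 1, 1]
r1 m[H→φ4] = [1, 1, 1]
r2 m[φ0→B] = [5, 7, 8]
r2 m[φ0→H] = [7, 8, 6]
r2 m[φ1→K] = [7, 4, 5]
r2 m[φ1→H] = [6, 7, 4]
r2 m[φ2→C] = [3, 9, 9]
r2 m[φ2→K] = [9, 7, 9]
r2 m[φ3→M] = [4, 8, 6]
r2 m[φ3→H] = [5, 8, 3]
r2 m[φ4→H] = [2, 2, 9]
r2 m[φ5→M] = [8, 5, 6]
r2 m[φ6→K] = [1, 6, 4]
r2 m[B→φ0] = [1, 1, 1]
r2 m[C→φ2] = [1, 1, 1]
r2 m[K→φ1] = [9, 42, 36]
r2 m[K→φ2] = [7, 24, 20]
r2 m[K→φ6] = [63, 28, 45]
r2 m[M→φ3] = [8, 5, 6]
r2 m[M→φ5] = [4, 8, 6]
r2 m[H→φ0] = [60, 112, 108]
r2 m[H→φ1] = [70, 128, 162]
r2 m[H→φ3] = [84, 112, 216]
r2 m[H→φ4] = [210, 448, 72]
r3 m[φ0→B] = [540, 648, 896]
r3 m[φ0→H] = [7, 8, 6]
r3 m[φ1→K] = [896, 384, 648]
r3 m[φ1→H] = [168, 180, 144]
r3 m[φ2→C] = [72, 180, 168]
r3 m[φ2→K] = [9, 7, 9]
r3 m[φ3→M] = [648, 896, 672]
r3 m[φ3→H] = [32, 40, 24]
r3 m[φ4→H] = [2, 2, 9]
r3 m[φ5→M] = [8, 5, 6]
r3 m[φ6→K] = [1, 6, 4]
r3 m[B→φ0] = [1, 1, 1]
r3 m[C→φ2] = [1, 1, 1]
r3 m[K→φ1] = [9, 42, 36]
r3 m[K→φ2] = [7, 24, 20]
r3 m[K→φ6] = [63, 28, 45]
r3 m[M→φ3] = [8, 5, 6]
r3 m[M→φ5] = [4, 8, 6]
r3 m[H→φ0] = [60, 112, 108]
r3 m[H→φ1] = [70, 128, 162]
r3 m[H→φ3] = [84, 112, 216]
r3 m[H→φ4] = [210, 448, 72]
r4 m[φ0→B] = [540, 648, 896]
r4 m[φ0→H] = [7, 8, 6]
r4 m[φ1→K] = [896, 384, 648]
r4 m[φ1→H] = [168, 180, 144]
r4 m[φ2→C] = [72, 180, 168]
r4 m[φ2→K] = [9, 7, 9]
r4 m[φ3→M] = [648, 896, 672]
r4 m[φ3→H] = [32, 40, 24]
r4 m[φ4→H] = [2, 2, 9]
r4 m[φ5→M] = [8, 5, 6]
r4 m[φ6→K] = [1, 6, 4]
r4 m[B→φ0] = [1, 1, 1]
r4 m[C→φ2] = [1, 1, 1]
r4 m[K→φ1] = [9, 42, 36]
r4 m[K→φ2] = [896, 2304, 2592]
r4 m[K→φ6] = [8064, 2688, 5832]
r4 m[M→φ3] = [8, 5, 6]
r4 m[M→φ5] = [648, 896, 672]
r4 m[H→φ0] = [10752, 14400, 31104]
r4 m[H→φ1] = [448, 640, 1296]
r4 m[H→φ3] = [2352, 2880, 7776]
r4 m[H→φ4] = [37632, 57600, 20736]
r5 m[φ0→B] = [155520, 186624, 155520]
r5 m[φ0→H] = [7, 8, 6]
r5 m[φ1→K] = [5184, 1920, 5184]
r5 m[φ1→H] = [168, 180, 144]
r5 m[φ2→C] = [7776, 23328, 16128]
r5 m[φ2→K] = [9, 7, 9]
r5 m[φ3→M] = [23328, 23328, 23328]
r5 m[φ3→H] = [32, 40, 24]
r5 m[φ4→H] = [2, 2, 9]
r5 m[φ5→M] = [8, 5, 6]
r5 m[φ6→K] = [1, 6, 4]
r5 m[B→φ0] = [1, 1, 1]
r5 m[C→φ2] = [1, 1, 1]
r5 m[K→φ1] = [9, 42, 36]
r5 m[K→φ2] = [896, 2304, 2592]
r5 m[K→φ6] = [8064, 2688, 5832]
r5 m[M→φ3] = [8, 5, 6]
r5 m[M→φ5] = [648, 896, 672]
r5 m[H→φ0] = [10752, 14400, 31104]
r5 m[H→φ1] = [448, 640, 1296]
r5 m[H→φ3] = [2352, 2880, 7776]
r5 m[H→φ4] = [37632, 57600, 20736]
r6 m[φ0→B] = [155520, 186624, 155520]
r6 m[φ0→H] = [7, 8, 6]
r6 m[φ1→K] = [5184, 1920, 5184]
r6 m[φ1→H] = [168, 180, 144]
r6 m[φ2→C] = [7776, 23328, 16128]
r6 m[φ2→K] = [9, 7, 9]
r6 m[φ3→M] = [23328, 23328, 23328]
r6 m[φ3→H] = [32, 40, 24]
r6 m[φ4→H] = [2, 2, 9]
r6 m[φ5→M] = [8, 5, 6]
r6 m[φ6→K] = [1, 6, 4]
r6 m[B→φ0] = [1, 1, 1]
r6 m[C→φ2] = [1, 1, 1]
r6 m[K→φ1] = [9, 42, 36]
r6 m[K→φ2] = [5184, 11520, 20736]
r6 m[K→φ6] = [46656, 13440, 46656]
r6 m[M→φ3] = [8, 5, 6]
r6 m[M→φ5] = [23328, 23328, 23328]
r6 m[H→φ0] = [10752, 14400, 31104]
r6 m[H→φ1] = [448, 640, 1296]
r6 m[H→φ3] = [2352, 2880, 7776]
r6 m[H→φ4] = [37632, 57600, 20736]
r7 m[φ0→B] = [155520, 186624, 155520]
r7 m[φ0→H] = [7, 8, 6]
r7 m[φ1→K] = [5184, 1920, 5184]
r7 m[φ1→H] = [168, 180, 144]
r7 m[φ2→C] = [62208, 186624, 82944]
r7 m[φ2→K] = [9, 7, 9]
r7 m[φ3→M] = [23328, 23328, 23328]
r7 m[φ3→H] = [32, 40, 24]
r7 m[φ4→H] = [2, 2, 9]
r7 m[φ5→M] = [8, 5, 6]
r7 m[φ6→K] = [1, 6, 4]
r7 m[B→φ0] = [1, 1, 1]
r7 m[C→φ2] = [1, 1, 1]
r7 m[K→φ1] = [9, 42, 36]
r7 m[K→φ2] = [5184, 11520, 20736]
r7 m[K→φ6] = [46656, 13440, 46656]
r7 m[M→φ3] = [8, 5, 6]
r7 m[M→φ5] = [23328, 23328, 23328]
r7 m[H→φ0] = [10752, 14400, 31104]
r7 m[H→φ1] = [448, 640, 1296]
r7 m[H→φ3] = [2352, 2880, 7776]
r7 m[H→φ4] = [37632, 57600, 20736]
r8 m[φ0→B] = [155520, 186624, 155520]
r8 m[φ0→H] = [7, 8, 6]
r8 m[φ1→K] = [5184, 1920, 5184]
r8 m[φ1→H] = [168, 180, 144]
r8 m[φ2→C] = [62208, 186624, 82944]
r8 m[φ2→K] = [9, 7, 9]
r8 m[φ3→M] = [23328, 23328, 23328]
r8 m[φ3→H] = [32, 40, 24]
r8 m[φ4→H] = [2, 2, 9]
r8 m[φ5→M] = [8, 5, 6]
r8 m[φ6→K] = [1, 6, 4]
r8 m[B→φ0] = [1, 1, 1]
r8 m[C→φ2] = [1, 1, 1]
r8 m[K→φ1] = [9, 42, 36]
r8 m[K→φ2] = [5184, 11520, 20736]
r8 m[K→φ6] = [46656, 13440, 46656]
r8 m[M→φ3] = [8, 5, 6]
r8 m[M→φ5] = [23328, 23328, 23328]
r8 m[H→φ0] = [10752, 14400, 31104]
r8 m[H→φ1] = [448, 640, 1296]
r8 m[H→φ3] = [2352, 2880, 7776]
r8 m[H→φ4] = [37632, 57600, 20736]
fixed point reached at round 8
traceback from B: (B=1, C=1, K=2, M=0, H=2), score=186624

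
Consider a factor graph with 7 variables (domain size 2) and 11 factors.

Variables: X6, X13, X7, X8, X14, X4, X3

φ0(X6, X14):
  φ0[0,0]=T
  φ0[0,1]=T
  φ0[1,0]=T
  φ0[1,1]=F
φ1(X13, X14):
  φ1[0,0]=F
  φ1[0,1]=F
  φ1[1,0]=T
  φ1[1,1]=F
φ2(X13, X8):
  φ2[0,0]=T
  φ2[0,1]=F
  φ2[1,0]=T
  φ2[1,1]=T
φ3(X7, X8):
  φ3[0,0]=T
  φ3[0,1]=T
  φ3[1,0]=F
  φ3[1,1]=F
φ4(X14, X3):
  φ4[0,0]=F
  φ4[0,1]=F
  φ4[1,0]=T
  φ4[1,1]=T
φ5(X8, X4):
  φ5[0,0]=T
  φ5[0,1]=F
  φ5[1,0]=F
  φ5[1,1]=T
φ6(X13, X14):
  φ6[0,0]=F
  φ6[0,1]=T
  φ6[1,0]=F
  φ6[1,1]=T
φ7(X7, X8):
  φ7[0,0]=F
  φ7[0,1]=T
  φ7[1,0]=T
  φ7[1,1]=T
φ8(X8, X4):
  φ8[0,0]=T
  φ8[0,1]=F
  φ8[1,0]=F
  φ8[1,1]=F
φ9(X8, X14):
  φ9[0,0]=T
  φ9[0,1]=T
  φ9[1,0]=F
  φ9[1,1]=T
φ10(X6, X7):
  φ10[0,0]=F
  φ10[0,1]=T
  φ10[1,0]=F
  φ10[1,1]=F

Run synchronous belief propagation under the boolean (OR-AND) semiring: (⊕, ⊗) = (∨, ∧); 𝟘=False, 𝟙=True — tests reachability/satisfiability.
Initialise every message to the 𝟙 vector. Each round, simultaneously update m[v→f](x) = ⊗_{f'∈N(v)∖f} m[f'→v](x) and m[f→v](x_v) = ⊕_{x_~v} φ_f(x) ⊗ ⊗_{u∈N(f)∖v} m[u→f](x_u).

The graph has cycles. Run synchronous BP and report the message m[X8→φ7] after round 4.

message @ round 4 = [F, F]

init: all messages = 𝟙 over 2 values
r1 m[φ0→X6] = [T, T]
r1 m[φ0→X14] = [T, T]
r1 m[φ1→X13] = [F, T]
r1 m[φ1→X14] = [T, F]
r1 m[φ2→X13] = [T, T]
r1 m[φ2→X8] = [T, T]
r1 m[φ3→X7] = [T, F]
r1 m[φ3→X8] = [T, T]
r1 m[φ4→X14] = [F, T]
r1 m[φ4→X3] = [T, T]
r1 m[φ5→X8] = [T, T]
r1 m[φ5→X4] = [T, T]
r1 m[φ6→X13] = [T, T]
r1 m[φ6→X14] = [F, T]
r1 m[φ7→X7] = [T, T]
r1 m[φ7→X8] = [T, T]
r1 m[φ8→X8] = [T, F]
r1 m[φ8→X4] = [T, F]
r1 m[φ9→X8] = [T, T]
r1 m[φ9→X14] = [T, T]
r1 m[φ10→X6] = [T, F]
r1 m[φ10→X7] = [F, T]
r1 m[X6→φ0] = [T, T]
r1 m[X6→φ10] = [T, T]
r1 m[X13→φ1] = [T, T]
r1 m[X13→φ2] = [T, T]
r1 m[X13→φ6] = [T, T]
r1 m[X7→φ3] = [T, T]
r1 m[X7→φ7] = [T, T]
r1 m[X7→φ10] = [T, T]
r1 m[X8→φ2] = [T, T]
r1 m[X8→φ3] = [T, T]
r1 m[X8→φ5] = [T, T]
r1 m[X8→φ7] = [T, T]
r1 m[X8→φ8] = [T, T]
r1 m[X8→φ9] = [T, T]
r1 m[X14→φ0] = [T, T]
r1 m[X14→φ1] = [T, T]
r1 m[X14→φ4] = [T, T]
r1 m[X14→φ6] = [T, T]
r1 m[X14→φ9] = [T, T]
r1 m[X4→φ5] = [T, T]
r1 m[X4→φ8] = [T, T]
r1 m[X3→φ4] = [T, T]
r2 m[φ0→X6] = [T, T]
r2 m[φ0→X14] = [T, T]
r2 m[φ1→X13] = [F, T]
r2 m[φ1→X14] = [T, F]
r2 m[φ2→X13] = [T, T]
r2 m[φ2→X8] = [T, T]
r2 m[φ3→X7] = [T, F]
r2 m[φ3→X8] = [T, T]
r2 m[φ4→X14] = [F, T]
r2 m[φ4→X3] = [T, T]
r2 m[φ5→X8] = [T, T]
r2 m[φ5→X4] = [T, T]
r2 m[φ6→X13] = [T, T]
r2 m[φ6→X14] = [F, T]
r2 m[φ7→X7] = [T, T]
r2 m[φ7→X8] = [T, T]
r2 m[φ8→X8] = [T, F]
r2 m[φ8→X4] = [T, F]
r2 m[φ9→X8] = [T, T]
r2 m[φ9→X14] = [T, T]
r2 m[φ10→X6] = [T, F]
r2 m[φ10→X7] = [F, T]
r2 m[X6→φ0] = [T, F]
r2 m[X6→φ10] = [T, T]
r2 m[X13→φ1] = [T, T]
r2 m[X13→φ2] = [F, T]
r2 m[X13→φ6] = [F, T]
r2 m[X7→φ3] = [F, T]
r2 m[X7→φ7] = [F, F]
r2 m[X7→φ10] = [T, F]
r2 m[X8→φ2] = [T, F]
r2 m[X8→φ3] = [T, F]
r2 m[X8→φ5] = [T, F]
r2 m[X8→φ7] = [T, F]
r2 m[X8→φ8] = [T, T]
r2 m[X8→φ9] = [T, F]
r2 m[X14→φ0] = [F, F]
r2 m[X14→φ1] = [F, T]
r2 m[X14→φ4] = [F, F]
r2 m[X14→φ6] = [F, F]
r2 m[X14→φ9] = [F, F]
r2 m[X4→φ5] = [T, F]
r2 m[X4→φ8] = [T, T]
r2 m[X3→φ4] = [T, T]
r3 m[φ0→X6] = [F, F]
r3 m[φ0→X14] = [T, T]
r3 m[φ1→X13] = [F, F]
r3 m[φ1→X14] = [T, F]
r3 m[φ2→X13] = [T, T]
r3 m[φ2→X8] = [T, T]
r3 m[φ3→X7] = [T, F]
r3 m[φ3→X8] = [F, F]
r3 m[φ4→X14] = [F, T]
r3 m[φ4→X3] = [F, F]
r3 m[φ5→X8] = [T, F]
r3 m[φ5→X4] = [T, F]
r3 m[φ6→X13] = [F, F]
r3 m[φ6→X14] = [F, T]
r3 m[φ7→X7] = [F, T]
r3 m[φ7→X8] = [F, F]
r3 m[φ8→X8] = [T, F]
r3 m[φ8→X4] = [T, F]
r3 m[φ9→X8] = [F, F]
r3 m[φ9→X14] = [T, T]
r3 m[φ10→X6] = [F, F]
r3 m[φ10→X7] = [F, T]
r3 m[X6→φ0] = [T, F]
r3 m[X6→φ10] = [T, T]
r3 m[X13→φ1] = [T, T]
r3 m[X13→φ2] = [F, T]
r3 m[X13→φ6] = [F, T]
r3 m[X7→φ3] = [F, T]
r3 m[X7→φ7] = [F, F]
r3 m[X7→φ10] = [T, F]
r3 m[X8→φ2] = [T, F]
r3 m[X8→φ3] = [T, F]
r3 m[X8→φ5] = [T, F]
r3 m[X8→φ7] = [T, F]
r3 m[X8→φ8] = [T, T]
r3 m[X8→φ9] = [T, F]
r3 m[X14→φ0] = [F, F]
r3 m[X14→φ1] = [F, T]
r3 m[X14→φ4] = [F, F]
r3 m[X14→φ6] = [F, F]
r3 m[X14→φ9] = [F, F]
r3 m[X4→φ5] = [T, F]
r3 m[X4→φ8] = [T, T]
r3 m[X3→φ4] = [T, T]
r4 m[φ0→X6] = [F, F]
r4 m[φ0→X14] = [T, T]
r4 m[φ1→X13] = [F, F]
r4 m[φ1→X14] = [T, F]
r4 m[φ2→X13] = [T, T]
r4 m[φ2→X8] = [T, T]
r4 m[φ3→X7] = [T, F]
r4 m[φ3→X8] = [F, F]
r4 m[φ4→X14] = [F, T]
r4 m[φ4→X3] = [F, F]
r4 m[φ5→X8] = [T, F]
r4 m[φ5→X4] = [T, F]
r4 m[φ6→X13] = [F, F]
r4 m[φ6→X14] = [F, T]
r4 m[φ7→X7] = [F, T]
r4 m[φ7→X8] = [F, F]
r4 m[φ8→X8] = [T, F]
r4 m[φ8→X4] = [T, F]
r4 m[φ9→X8] = [F, F]
r4 m[φ9→X14] = [T, T]
r4 m[φ10→X6] = [F, F]
r4 m[φ10→X7] = [F, T]
r4 m[X6→φ0] = [F, F]
r4 m[X6→φ10] = [F, F]
r4 m[X13→φ1] = [F, F]
r4 m[X13→φ2] = [F, F]
r4 m[X13→φ6] = [F, F]
r4 m[X7→φ3] = [F, T]
r4 m[X7→φ7] = [F, F]
r4 m[X7→φ10] = [F, F]
r4 m[X8→φ2] = [F, F]
r4 m[X8→φ3] = [F, F]
r4 m[X8→φ5] = [F, F]
r4 m[X8→φ7] = [F, F]
r4 m[X8→φ8] = [F, F]
r4 m[X8→φ9] = [F, F]
r4 m[X14→φ0] = [F, F]
r4 m[X14→φ1] = [F, T]
r4 m[X14→φ4] = [F, F]
r4 m[X14→φ6] = [F, F]
r4 m[X14→φ9] = [F, F]
r4 m[X4→φ5] = [T, F]
r4 m[X4→φ8] = [T, F]
r4 m[X3→φ4] = [T, T]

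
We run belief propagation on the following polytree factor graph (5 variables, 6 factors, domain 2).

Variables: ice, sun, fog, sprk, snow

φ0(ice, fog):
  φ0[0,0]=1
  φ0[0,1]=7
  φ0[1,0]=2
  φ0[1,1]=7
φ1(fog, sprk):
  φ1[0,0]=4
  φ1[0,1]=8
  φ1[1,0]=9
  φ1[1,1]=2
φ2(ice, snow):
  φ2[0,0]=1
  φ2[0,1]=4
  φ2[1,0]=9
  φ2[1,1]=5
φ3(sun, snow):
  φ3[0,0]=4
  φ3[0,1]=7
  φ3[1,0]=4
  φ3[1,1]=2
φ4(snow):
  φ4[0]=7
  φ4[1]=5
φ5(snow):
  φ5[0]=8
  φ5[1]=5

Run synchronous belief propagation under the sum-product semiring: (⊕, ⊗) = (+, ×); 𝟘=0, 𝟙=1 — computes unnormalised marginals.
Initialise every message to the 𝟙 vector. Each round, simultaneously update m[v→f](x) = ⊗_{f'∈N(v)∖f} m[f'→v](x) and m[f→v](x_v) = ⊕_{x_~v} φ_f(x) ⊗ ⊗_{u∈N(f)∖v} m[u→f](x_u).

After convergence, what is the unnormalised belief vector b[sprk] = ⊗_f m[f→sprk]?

init: all messages = 𝟙 over 2 values
r1 m[φ0→ice] = [8, 9]
r1 m[φ0→fog] = [3, 14]
r1 m[φ1→fog] = [12, 11]
r1 m[φ1→sprk] = [13, 10]
r1 m[φ2→ice] = [5, 14]
r1 m[φ2→snow] = [10, 9]
r1 m[φ3→sun] = [11, 6]
r1 m[φ3→snow] = [8, 9]
r1 m[φ4→snow] = [7, 5]
r1 m[φ5→snow] = [8, 5]
r1 m[ice→φ0] = [1, 1]
r1 m[ice→φ2] = [1, 1]
r1 m[sun→φ3] = [1, 1]
r1 m[fog→φ0] = [1, 1]
r1 m[fog→φ1] = [1, 1]
r1 m[sprk→φ1] = [1, 1]
r1 m[snow→φ2] = [1, 1]
r1 m[snow→φ3] = [1, 1]
r1 m[snow→φ4] = [1, 1]
r1 m[snow→φ5] = [1, 1]
r2 m[φ0→ice] = [8, 9]
r2 m[φ0→fog] = [3, 14]
r2 m[φ1→fog] = [12, 11]
r2 m[φ1→sprk] = [13, 10]
r2 m[φ2→ice] = [5, 14]
r2 m[φ2→snow] = [10, 9]
r2 m[φ3→sun] = [11, 6]
r2 m[φ3→snow] = [8, 9]
r2 m[φ4→snow] = [7, 5]
r2 m[φ5→snow] = [8, 5]
r2 m[ice→φ0] = [5, 14]
r2 m[ice→φ2] = [8, 9]
r2 m[sun→φ3] = [1, 1]
r2 m[fog→φ0] = [12, 11]
r2 m[fog→φ1] = [3, 14]
r2 m[sprk→φ1] = [1, 1]
r2 m[snow→φ2] = [448, 225]
r2 m[snow→φ3] = [560, 225]
r2 m[snow→φ4] = [640, 405]
r2 m[snow→φ5] = [560, 405]
r3 m[φ0→ice] = [89, 101]
r3 m[φ0→fog] = [33, 133]
r3 m[φ1→fog] = [12, 11]
r3 m[φ1→sprk] = [138, 52]
r3 m[φ2→ice] = [1348, 5157]
r3 m[φ2→snow] = [89, 77]
r3 m[φ3→sun] = [3815, 2690]
r3 m[φ3→snow] = [8, 9]
r3 m[φ4→snow] = [7, 5]
r3 m[φ5→snow] = [8, 5]
r3 m[ice→φ0] = [5, 14]
r3 m[ice→φ2] = [8, 9]
r3 m[sun→φ3] = [1, 1]
r3 m[fog→φ0] = [12, 11]
r3 m[fog→φ1] = [3, 14]
r3 m[sprk→φ1] = [1, 1]
r3 m[snow→φ2] = [448, 225]
r3 m[snow→φ3] = [560, 225]
r3 m[snow→φ4] = [640, 405]
r3 m[snow→φ5] = [560, 405]
r4 m[φ0→ice] = [89, 101]
r4 m[φ0→fog] = [33, 133]
r4 m[φ1→fog] = [12, 11]
r4 m[φ1→sprk] = [138, 52]
r4 m[φ2→ice] = [1348, 5157]
r4 m[φ2→snow] = [89, 77]
r4 m[φ3→sun] = [3815, 2690]
r4 m[φ3→snow] = [8, 9]
r4 m[φ4→snow] = [7, 5]
r4 m[φ5→snow] = [8, 5]
r4 m[ice→φ0] = [1348, 5157]
r4 m[ice→φ2] = [89, 101]
r4 m[sun→φ3] = [1, 1]
r4 m[fog→φ0] = [12, 11]
r4 m[fog→φ1] = [33, 133]
r4 m[sprk→φ1] = [1, 1]
r4 m[snow→φ2] = [448, 225]
r4 m[snow→φ3] = [4984, 1925]
r4 m[snow→φ4] = [5696, 3465]
r4 m[snow→φ5] = [4984, 3465]
r5 m[φ0→ice] = [89, 101]
r5 m[φ0→fog] = [11662, 45535]
r5 m[φ1→fog] = [12, 11]
r5 m[φ1→sprk] = [1329, 530]
r5 m[φ2→ice] = [1348, 5157]
r5 m[φ2→snow] = [998, 861]
r5 m[φ3→sun] = [33411, 23786]
r5 m[φ3→snow] = [8, 9]
r5 m[φ4→snow] = [7, 5]
r5 m[φ5→snow] = [8, 5]
r5 m[ice→φ0] = [1348, 5157]
r5 m[ice→φ2] = [89, 101]
r5 m[sun→φ3] = [1, 1]
r5 m[fog→φ0] = [12, 11]
r5 m[fog→φ1] = [33, 133]
r5 m[sprk→φ1] = [1, 1]
r5 m[snow→φ2] = [448, 225]
r5 m[snow→φ3] = [4984, 1925]
r5 m[snow→φ4] = [5696, 3465]
r5 m[snow→φ5] = [4984, 3465]
r6 m[φ0→ice] = [89, 101]
r6 m[φ0→fog] = [11662, 45535]
r6 m[φ1→fog] = [12, 11]
r6 m[φ1→sprk] = [1329, 530]
r6 m[φ2→ice] = [1348, 5157]
r6 m[φ2→snow] = [998, 861]
r6 m[φ3→sun] = [33411, 23786]
r6 m[φ3→snow] = [8, 9]
r6 m[φ4→snow] = [7, 5]
r6 m[φ5→snow] = [8, 5]
r6 m[ice→φ0] = [1348, 5157]
r6 m[ice→φ2] = [89, 101]
r6 m[sun→φ3] = [1, 1]
r6 m[fog→φ0] = [12, 11]
r6 m[fog→φ1] = [11662, 45535]
r6 m[sprk→φ1] = [1, 1]
r6 m[snow→φ2] = [448, 225]
r6 m[snow→φ3] = [55888, 21525]
r6 m[snow→φ4] = [63872, 38745]
r6 m[snow→φ5] = [55888, 38745]
r7 m[φ0→ice] = [89, 101]
r7 m[φ0→fog] = [11662, 45535]
r7 m[φ1→fog] = [12, 11]
r7 m[φ1→sprk] = [456463, 184366]
r7 m[φ2→ice] = [1348, 5157]
r7 m[φ2→snow] = [998, 861]
r7 m[φ3→sun] = [374227, 266602]
r7 m[φ3→snow] = [8, 9]
r7 m[φ4→snow] = [7, 5]
r7 m[φ5→snow] = [8, 5]
r7 m[ice→φ0] = [1348, 5157]
r7 m[ice→φ2] = [89, 101]
r7 m[sun→φ3] = [1, 1]
r7 m[fog→φ0] = [12, 11]
r7 m[fog→φ1] = [11662, 45535]
r7 m[sprk→φ1] = [1, 1]
r7 m[snow→φ2] = [448, 225]
r7 m[snow→φ3] = [55888, 21525]
r7 m[snow→φ4] = [63872, 38745]
r7 m[snow→φ5] = [55888, 38745]
r8 m[φ0→ice] = [89, 101]
r8 m[φ0→fog] = [11662, 45535]
r8 m[φ1→fog] = [12, 11]
r8 m[φ1→sprk] = [456463, 184366]
r8 m[φ2→ice] = [1348, 5157]
r8 m[φ2→snow] = [998, 861]
r8 m[φ3→sun] = [374227, 266602]
r8 m[φ3→snow] = [8, 9]
r8 m[φ4→snow] = [7, 5]
r8 m[φ5→snow] = [8, 5]
r8 m[ice→φ0] = [1348, 5157]
r8 m[ice→φ2] = [89, 101]
r8 m[sun→φ3] = [1, 1]
r8 m[fog→φ0] = [12, 11]
r8 m[fog→φ1] = [11662, 45535]
r8 m[sprk→φ1] = [1, 1]
r8 m[snow→φ2] = [448, 225]
r8 m[snow→φ3] = [55888, 21525]
r8 m[snow→φ4] = [63872, 38745]
r8 m[snow→φ5] = [55888, 38745]
fixed point reached at round 8
b[sprk] = ⊗ incoming = [456463, 184366]

b[sprk] = [456463, 184366]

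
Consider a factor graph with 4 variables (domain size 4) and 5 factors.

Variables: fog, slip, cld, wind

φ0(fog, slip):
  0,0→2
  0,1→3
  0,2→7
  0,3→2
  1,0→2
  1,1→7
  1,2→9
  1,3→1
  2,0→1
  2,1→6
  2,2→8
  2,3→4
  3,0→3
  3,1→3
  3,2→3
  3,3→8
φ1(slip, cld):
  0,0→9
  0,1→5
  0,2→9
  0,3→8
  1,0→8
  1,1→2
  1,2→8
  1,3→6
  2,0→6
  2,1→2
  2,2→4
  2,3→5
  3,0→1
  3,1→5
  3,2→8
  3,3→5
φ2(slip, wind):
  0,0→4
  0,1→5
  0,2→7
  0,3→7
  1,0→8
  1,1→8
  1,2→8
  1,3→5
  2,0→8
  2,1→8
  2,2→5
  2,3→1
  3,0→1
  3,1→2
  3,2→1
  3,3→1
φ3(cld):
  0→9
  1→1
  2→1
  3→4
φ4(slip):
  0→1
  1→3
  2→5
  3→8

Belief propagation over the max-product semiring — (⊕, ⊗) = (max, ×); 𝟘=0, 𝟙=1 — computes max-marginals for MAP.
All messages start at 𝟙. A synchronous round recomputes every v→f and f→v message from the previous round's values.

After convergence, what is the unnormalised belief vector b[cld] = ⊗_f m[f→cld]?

init: all messages = 𝟙 over 4 values
r1 m[φ0→fog] = [7, 9, 8, 8]
r1 m[φ0→slip] = [3, 7, 9, 8]
r1 m[φ1→slip] = [9, 8, 6, 8]
r1 m[φ1→cld] = [9, 5, 9, 8]
r1 m[φ2→slip] = [7, 8, 8, 2]
r1 m[φ2→wind] = [8, 8, 8, 7]
r1 m[φ3→cld] = [9, 1, 1, 4]
r1 m[φ4→slip] = [1, 3, 5, 8]
r1 m[fog→φ0] = [1, 1, 1, 1]
r1 m[slip→φ0] = [1, 1, 1, 1]
r1 m[slip→φ1] = [1, 1, 1, 1]
r1 m[slip→φ2] = [1, 1, 1, 1]
r1 m[slip→φ4] = [1, 1, 1, 1]
r1 m[cld→φ1] = [1, 1, 1, 1]
r1 m[cld→φ3] = [1, 1, 1, 1]
r1 m[wind→φ2] = [1, 1, 1, 1]
r2 m[φ0→fog] = [7, 9, 8, 8]
r2 m[φ0→slip] = [3, 7, 9, 8]
r2 m[φ1→slip] = [9, 8, 6, 8]
r2 m[φ1→cld] = [9, 5, 9, 8]
r2 m[φ2→slip] = [7, 8, 8, 2]
r2 m[φ2→wind] = [8, 8, 8, 7]
r2 m[φ3→cld] = [9, 1, 1, 4]
r2 m[φ4→slip] = [1, 3, 5, 8]
r2 m[fog→φ0] = [1, 1, 1, 1]
r2 m[slip→φ0] = [63, 192, 240, 128]
r2 m[slip→φ1] = [21, 168, 360, 128]
r2 m[slip→φ2] = [27, 168, 270, 512]
r2 m[slip→φ4] = [189, 448, 432, 128]
r2 m[cld→φ1] = [9, 1, 1, 4]
r2 m[cld→φ3] = [9, 5, 9, 8]
r2 m[wind→φ2] = [1, 1, 1, 1]
r3 m[φ0→fog] = [1680, 2160, 1920, 1024]
r3 m[φ0→slip] = [3, 7, 9, 8]
r3 m[φ1→slip] = [81, 72, 54, 20]
r3 m[φ1→cld] = [2160, 720, 1440, 1800]
r3 m[φ2→slip] = [7, 8, 8, 2]
r3 m[φ2→wind] = [2160, 2160, 1350, 840]
r3 m[φ3→cld] = [9, 1, 1, 4]
r3 m[φ4→slip] = [1, 3, 5, 8]
r3 m[fog→φ0] = [1, 1, 1, 1]
r3 m[slip→φ0] = [63, 192, 240, 128]
r3 m[slip→φ1] = [21, 168, 360, 128]
r3 m[slip→φ2] = [27, 168, 270, 512]
r3 m[slip→φ4] = [189, 448, 432, 128]
r3 m[cld→φ1] = [9, 1, 1, 4]
r3 m[cld→φ3] = [9, 5, 9, 8]
r3 m[wind→φ2] = [1, 1, 1, 1]
r4 m[φ0→fog] = [1680, 2160, 1920, 1024]
r4 m[φ0→slip] = [3, 7, 9, 8]
r4 m[φ1→slip] = [81, 72, 54, 20]
r4 m[φ1→cld] = [2160, 720, 1440, 1800]
r4 m[φ2→slip] = [7, 8, 8, 2]
r4 m[φ2→wind] = [2160, 2160, 1350, 840]
r4 m[φ3→cld] = [9, 1, 1, 4]
r4 m[φ4→slip] = [1, 3, 5, 8]
r4 m[fog→φ0] = [1, 1, 1, 1]
r4 m[slip→φ0] = [567, 1728, 2160, 320]
r4 m[slip→φ1] = [21, 168, 360, 128]
r4 m[slip→φ2] = [243, 1512, 2430, 1280]
r4 m[slip→φ4] = [1701, 4032, 3888, 320]
r4 m[cld→φ1] = [9, 1, 1, 4]
r4 m[cld→φ3] = [2160, 720, 1440, 1800]
r4 m[wind→φ2] = [1, 1, 1, 1]
r5 m[φ0→fog] = [15120, 19440, 17280, 6480]
r5 m[φ0→slip] = [3, 7, 9, 8]
r5 m[φ1→slip] = [81, 72, 54, 20]
r5 m[φ1→cld] = [2160, 720, 1440, 1800]
r5 m[φ2→slip] = [7, 8, 8, 2]
r5 m[φ2→wind] = [19440, 19440, 12150, 7560]
r5 m[φ3→cld] = [9, 1, 1, 4]
r5 m[φ4→slip] = [1, 3, 5, 8]
r5 m[fog→φ0] = [1, 1, 1, 1]
r5 m[slip→φ0] = [567, 1728, 2160, 320]
r5 m[slip→φ1] = [21, 168, 360, 128]
r5 m[slip→φ2] = [243, 1512, 2430, 1280]
r5 m[slip→φ4] = [1701, 4032, 3888, 320]
r5 m[cld→φ1] = [9, 1, 1, 4]
r5 m[cld→φ3] = [2160, 720, 1440, 1800]
r5 m[wind→φ2] = [1, 1, 1, 1]
r6 m[φ0→fog] = [15120, 19440, 17280, 6480]
r6 m[φ0→slip] = [3, 7, 9, 8]
r6 m[φ1→slip] = [81, 72, 54, 20]
r6 m[φ1→cld] = [2160, 720, 1440, 1800]
r6 m[φ2→slip] = [7, 8, 8, 2]
r6 m[φ2→wind] = [19440, 19440, 12150, 7560]
r6 m[φ3→cld] = [9, 1, 1, 4]
r6 m[φ4→slip] = [1, 3, 5, 8]
r6 m[fog→φ0] = [1, 1, 1, 1]
r6 m[slip→φ0] = [567, 1728, 2160, 320]
r6 m[slip→φ1] = [21, 168, 360, 128]
r6 m[slip→φ2] = [243, 1512, 2430, 1280]
r6 m[slip→φ4] = [1701, 4032, 3888, 320]
r6 m[cld→φ1] = [9, 1, 1, 4]
r6 m[cld→φ3] = [2160, 720, 1440, 1800]
r6 m[wind→φ2] = [1, 1, 1, 1]
fixed point reached at round 6
b[cld] = ⊗ incoming = [19440, 720, 1440, 7200]

b[cld] = [19440, 720, 1440, 7200]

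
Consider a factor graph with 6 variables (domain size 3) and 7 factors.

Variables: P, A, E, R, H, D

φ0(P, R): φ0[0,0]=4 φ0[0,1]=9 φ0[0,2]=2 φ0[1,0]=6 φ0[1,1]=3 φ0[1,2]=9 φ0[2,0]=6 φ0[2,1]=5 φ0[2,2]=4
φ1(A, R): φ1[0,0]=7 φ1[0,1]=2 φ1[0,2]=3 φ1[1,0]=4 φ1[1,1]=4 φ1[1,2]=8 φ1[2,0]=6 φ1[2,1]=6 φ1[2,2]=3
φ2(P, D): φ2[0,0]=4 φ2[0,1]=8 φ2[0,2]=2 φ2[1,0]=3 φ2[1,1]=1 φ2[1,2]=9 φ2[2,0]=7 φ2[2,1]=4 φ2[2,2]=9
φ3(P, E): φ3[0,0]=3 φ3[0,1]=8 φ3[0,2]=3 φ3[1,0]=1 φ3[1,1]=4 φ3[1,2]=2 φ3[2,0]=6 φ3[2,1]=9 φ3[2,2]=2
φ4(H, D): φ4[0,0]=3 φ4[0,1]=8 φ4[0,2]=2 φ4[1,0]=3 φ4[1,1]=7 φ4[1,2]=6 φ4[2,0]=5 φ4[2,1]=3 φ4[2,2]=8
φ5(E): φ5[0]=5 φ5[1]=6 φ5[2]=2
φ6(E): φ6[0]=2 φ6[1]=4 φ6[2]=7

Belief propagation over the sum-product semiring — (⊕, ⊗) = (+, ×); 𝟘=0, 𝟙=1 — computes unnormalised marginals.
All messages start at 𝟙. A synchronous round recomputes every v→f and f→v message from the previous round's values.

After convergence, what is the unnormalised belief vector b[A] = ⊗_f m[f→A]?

init: all messages = 𝟙 over 3 values
r1 m[φ0→P] = [15, 18, 15]
r1 m[φ0→R] = [16, 17, 15]
r1 m[φ1→A] = [12, 16, 15]
r1 m[φ1→R] = [17, 12, 14]
r1 m[φ2→P] = [14, 13, 20]
r1 m[φ2→D] = [14, 13, 20]
r1 m[φ3→P] = [14, 7, 17]
r1 m[φ3→E] = [10, 21, 7]
r1 m[φ4→H] = [13, 16, 16]
r1 m[φ4→D] = [11, 18, 16]
r1 m[φ5→E] = [5, 6, 2]
r1 m[φ6→E] = [2, 4, 7]
r1 m[P→φ0] = [1, 1, 1]
r1 m[P→φ2] = [1, 1, 1]
r1 m[P→φ3] = [1, 1, 1]
r1 m[A→φ1] = [1, 1, 1]
r1 m[E→φ3] = [1, 1, 1]
r1 m[E→φ5] = [1, 1, 1]
r1 m[E→φ6] = [1, 1, 1]
r1 m[R→φ0] = [1, 1, 1]
r1 m[R→φ1] = [1, 1, 1]
r1 m[H→φ4] = [1, 1, 1]
r1 m[D→φ2] = [1, 1, 1]
r1 m[D→φ4] = [1, 1, 1]
r2 m[φ0→P] = [15, 18, 15]
r2 m[φ0→R] = [16, 17, 15]
r2 m[φ1→A] = [12, 16, 15]
r2 m[φ1→R] = [17, 12, 14]
r2 m[φ2→P] = [14, 13, 20]
r2 m[φ2→D] = [14, 13, 20]
r2 m[φ3→P] = [14, 7, 17]
r2 m[φ3→E] = [10, 21, 7]
r2 m[φ4→H] = [13, 16, 16]
r2 m[φ4→D] = [11, 18, 16]
r2 m[φ5→E] = [5, 6, 2]
r2 m[φ6→E] = [2, 4, 7]
r2 m[P→φ0] = [196, 91, 340]
r2 m[P→φ2] = [210, 126, 255]
r2 m[P→φ3] = [210, 234, 300]
r2 m[A→φ1] = [1, 1, 1]
r2 m[E→φ3] = [10, 24, 14]
r2 m[E→φ5] = [20, 84, 49]
r2 m[E→φ6] = [50, 126, 14]
r2 m[R→φ0] = [17, 12, 14]
r2 m[R→φ1] = [16, 17, 15]
r2 m[H→φ4] = [1, 1, 1]
r2 m[D→φ2] = [11, 18, 16]
r2 m[D→φ4] = [14, 13, 20]
r3 m[φ0→P] = [204, 264, 218]
r3 m[φ0→R] = [3370, 3737, 2571]
r3 m[φ1→A] = [191, 252, 243]
r3 m[φ1→R] = [17, 12, 14]
r3 m[φ2→P] = [220, 195, 293]
r3 m[φ2→D] = [3003, 2826, 3849]
r3 m[φ3→P] = [264, 134, 304]
r3 m[φ3→E] = [2664, 5316, 1698]
r3 m[φ4→H] = [186, 253, 269]
r3 m[φ4→D] = [11, 18, 16]
r3 m[φ5→E] = [5, 6, 2]
r3 m[φ6→E] = [2, 4, 7]
r3 m[P→φ0] = [196, 91, 340]
r3 m[P→φ2] = [210, 126, 255]
r3 m[P→φ3] = [210, 234, 300]
r3 m[A→φ1] = [1, 1, 1]
r3 m[E→φ3] = [10, 24, 14]
r3 m[E→φ5] = [20, 84, 49]
r3 m[E→φ6] = [50, 126, 14]
r3 m[R→φ0] = [17, 12, 14]
r3 m[R→φ1] = [16, 17, 15]
r3 m[H→φ4] = [1, 1, 1]
r3 m[D→φ2] = [11, 18, 16]
r3 m[D→φ4] = [14, 13, 20]
r4 m[φ0→P] = [204, 264, 218]
r4 m[φ0→R] = [3370, 3737, 2571]
r4 m[φ1→A] = [191, 252, 243]
r4 m[φ1→R] = [17, 12, 14]
r4 m[φ2→P] = [220, 195, 293]
r4 m[φ2→D] = [3003, 2826, 3849]
r4 m[φ3→P] = [264, 134, 304]
r4 m[φ3→E] = [2664, 5316, 1698]
r4 m[φ4→H] = [186, 253, 269]
r4 m[φ4→D] = [11, 18, 16]
r4 m[φ5→E] = [5, 6, 2]
r4 m[φ6→E] = [2, 4, 7]
r4 m[P→φ0] = [58080, 26130, 89072]
r4 m[P→φ2] = [53856, 35376, 66272]
r4 m[P→φ3] = [44880, 51480, 63874]
r4 m[A→φ1] = [1, 1, 1]
r4 m[E→φ3] = [10, 24, 14]
r4 m[E→φ5] = [5328, 21264, 11886]
r4 m[E→φ6] = [13320, 31896, 3396]
r4 m[R→φ0] = [17, 12, 14]
r4 m[R→φ1] = [3370, 3737, 2571]
r4 m[H→φ4] = [1, 1, 1]
r4 m[D→φ2] = [11, 18, 16]
r4 m[D→φ4] = [3003, 2826, 3849]
r5 m[φ0→P] = [204, 264, 218]
r5 m[φ0→R] = [923532, 1046470, 707618]
r5 m[φ1→A] = [38777, 48996, 50355]
r5 m[φ1→R] = [17, 12, 14]
r5 m[φ2→P] = [220, 195, 293]
r5 m[φ2→D] = [785456, 731312, 1022544]
r5 m[φ3→P] = [264, 134, 304]
r5 m[φ3→E] = [569364, 1139826, 365348]
r5 m[φ4→H] = [39315, 51885, 54285]
r5 m[φ4→D] = [11, 18, 16]
r5 m[φ5→E] = [5, 6, 2]
r5 m[φ6→E] = [2, 4, 7]
r5 m[P→φ0] = [58080, 26130, 89072]
r5 m[P→φ2] = [53856, 35376, 66272]
r5 m[P→φ3] = [44880, 51480, 63874]
r5 m[A→φ1] = [1, 1, 1]
r5 m[E→φ3] = [10, 24, 14]
r5 m[E→φ5] = [5328, 21264, 11886]
r5 m[E→φ6] = [13320, 31896, 3396]
r5 m[R→φ0] = [17, 12, 14]
r5 m[R→φ1] = [3370, 3737, 2571]
r5 m[H→φ4] = [1, 1, 1]
r5 m[D→φ2] = [11, 18, 16]
r5 m[D→φ4] = [3003, 2826, 3849]
r6 m[φ0→P] = [204, 264, 218]
r6 m[φ0→R] = [923532, 1046470, 707618]
r6 m[φ1→A] = [38777, 48996, 50355]
r6 m[φ1→R] = [17, 12, 14]
r6 m[φ2→P] = [220, 195, 293]
r6 m[φ2→D] = [785456, 731312, 1022544]
r6 m[φ3→P] = [264, 134, 304]
r6 m[φ3→E] = [569364, 1139826, 365348]
r6 m[φ4→H] = [39315, 51885, 54285]
r6 m[φ4→D] = [11, 18, 16]
r6 m[φ5→E] = [5, 6, 2]
r6 m[φ6→E] = [2, 4, 7]
r6 m[P→φ0] = [58080, 26130, 89072]
r6 m[P→φ2] = [53856, 35376, 66272]
r6 m[P→φ3] = [44880, 51480, 63874]
r6 m[A→φ1] = [1, 1, 1]
r6 m[E→φ3] = [10, 24, 14]
r6 m[E→φ5] = [1138728, 4559304, 2557436]
r6 m[E→φ6] = [2846820, 6838956, 730696]
r6 m[R→φ0] = [17, 12, 14]
r6 m[R→φ1] = [923532, 1046470, 707618]
r6 m[H→φ4] = [1, 1, 1]
r6 m[D→φ2] = [11, 18, 16]
r6 m[D→φ4] = [785456, 731312, 1022544]
r7 m[φ0→P] = [204, 264, 218]
r7 m[φ0→R] = [923532, 1046470, 707618]
r7 m[φ1→A] = [10680518, 13540952, 13942866]
r7 m[φ1→R] = [17, 12, 14]
r7 m[φ2→P] = [220, 195, 293]
r7 m[φ2→D] = [785456, 731312, 1022544]
r7 m[φ3→P] = [264, 134, 304]
r7 m[φ3→E] = [569364, 1139826, 365348]
r7 m[φ4→H] = [10251952, 13610816, 14301568]
r7 m[φ4→D] = [11, 18, 16]
r7 m[φ5→E] = [5, 6, 2]
r7 m[φ6→E] = [2, 4, 7]
r7 m[P→φ0] = [58080, 26130, 89072]
r7 m[P→φ2] = [53856, 35376, 66272]
r7 m[P→φ3] = [44880, 51480, 63874]
r7 m[A→φ1] = [1, 1, 1]
r7 m[E→φ3] = [10, 24, 14]
r7 m[E→φ5] = [1138728, 4559304, 2557436]
r7 m[E→φ6] = [2846820, 6838956, 730696]
r7 m[R→φ0] = [17, 12, 14]
r7 m[R→φ1] = [923532, 1046470, 707618]
r7 m[H→φ4] = [1, 1, 1]
r7 m[D→φ2] = [11, 18, 16]
r7 m[D→φ4] = [785456, 731312, 1022544]
r8 m[φ0→P] = [204, 264, 218]
r8 m[φ0→R] = [923532, 1046470, 707618]
r8 m[φ1→A] = [10680518, 13540952, 13942866]
r8 m[φ1→R] = [17, 12, 14]
r8 m[φ2→P] = [220, 195, 293]
r8 m[φ2→D] = [785456, 731312, 1022544]
r8 m[φ3→P] = [264, 134, 304]
r8 m[φ3→E] = [569364, 1139826, 365348]
r8 m[φ4→H] = [10251952, 13610816, 14301568]
r8 m[φ4→D] = [11, 18, 16]
r8 m[φ5→E] = [5, 6, 2]
r8 m[φ6→E] = [2, 4, 7]
r8 m[P→φ0] = [58080, 26130, 89072]
r8 m[P→φ2] = [53856, 35376, 66272]
r8 m[P→φ3] = [44880, 51480, 63874]
r8 m[A→φ1] = [1, 1, 1]
r8 m[E→φ3] = [10, 24, 14]
r8 m[E→φ5] = [1138728, 4559304, 2557436]
r8 m[E→φ6] = [2846820, 6838956, 730696]
r8 m[R→φ0] = [17, 12, 14]
r8 m[R→φ1] = [923532, 1046470, 707618]
r8 m[H→φ4] = [1, 1, 1]
r8 m[D→φ2] = [11, 18, 16]
r8 m[D→φ4] = [785456, 731312, 1022544]
fixed point reached at round 8
b[A] = ⊗ incoming = [10680518, 13540952, 13942866]

b[A] = [10680518, 13540952, 13942866]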